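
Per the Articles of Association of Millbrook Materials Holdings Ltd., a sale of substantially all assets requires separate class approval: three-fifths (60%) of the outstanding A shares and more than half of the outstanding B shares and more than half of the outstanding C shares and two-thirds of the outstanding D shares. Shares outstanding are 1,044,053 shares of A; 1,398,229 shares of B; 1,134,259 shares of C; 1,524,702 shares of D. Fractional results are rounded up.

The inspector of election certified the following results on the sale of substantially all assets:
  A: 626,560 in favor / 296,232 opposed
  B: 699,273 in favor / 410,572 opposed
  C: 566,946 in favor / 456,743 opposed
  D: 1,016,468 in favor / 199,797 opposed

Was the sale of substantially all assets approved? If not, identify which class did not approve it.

A: 3/5 of 1044053 = 626431.80, rounded up to 626432; 626,432 required, 626,560 in favor — approved.
B: a majority of 1398229 is 699115; 699,115 required, 699,273 in favor — approved.
C: a majority of 1134259 is 567130; 567,130 required, 566,946 in favor — not approved.
D: 2/3 of 1524702 = 1016468; 1,016,468 required, 1,016,468 in favor — approved.

Not approved — the C shares did not give the required vote.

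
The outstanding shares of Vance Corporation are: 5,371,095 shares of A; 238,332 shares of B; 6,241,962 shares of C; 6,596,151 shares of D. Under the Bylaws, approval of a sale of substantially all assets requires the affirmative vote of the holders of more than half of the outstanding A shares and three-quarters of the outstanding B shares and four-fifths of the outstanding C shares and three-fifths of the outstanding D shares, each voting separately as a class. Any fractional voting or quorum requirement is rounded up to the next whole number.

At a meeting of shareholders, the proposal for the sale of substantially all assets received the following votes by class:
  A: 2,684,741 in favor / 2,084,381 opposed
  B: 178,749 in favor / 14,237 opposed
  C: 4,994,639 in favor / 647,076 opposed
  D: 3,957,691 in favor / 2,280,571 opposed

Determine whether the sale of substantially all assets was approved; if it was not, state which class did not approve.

Not approved — the A shares did not give the required vote.

A: a majority of 5371095 is 2685548; 2,685,548 required, 2,684,741 in favor — not approved.
B: 3/4 of 238332 = 178749; 178,749 required, 178,749 in favor — approved.
C: 4/5 of 6241962 = 4993569.60, rounded up to 4993570; 4,993,570 required, 4,994,639 in favor — approved.
D: 3/5 of 6596151 = 3957690.60, rounded up to 3957691; 3,957,691 required, 3,957,691 in favor — approved.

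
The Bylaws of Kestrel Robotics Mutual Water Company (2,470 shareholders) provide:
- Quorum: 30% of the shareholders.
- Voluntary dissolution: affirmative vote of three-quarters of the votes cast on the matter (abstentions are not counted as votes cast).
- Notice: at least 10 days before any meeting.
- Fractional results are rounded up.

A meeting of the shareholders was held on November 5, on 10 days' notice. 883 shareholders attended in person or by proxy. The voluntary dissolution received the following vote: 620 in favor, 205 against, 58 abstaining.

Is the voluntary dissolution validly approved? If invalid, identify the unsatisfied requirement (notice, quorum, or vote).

Valid — all requirements satisfied.

Notice: 10 days given; 10 required. Satisfied.
Quorum: 30% of 2,470 = 741; 883 present. Satisfied.
Vote: requires three-fourths of the votes cast (883 − 58 abstaining = 825); 3/4 of 825 = 618.75, rounded up to 619, so 619 needed; 620 in favor. Satisfied.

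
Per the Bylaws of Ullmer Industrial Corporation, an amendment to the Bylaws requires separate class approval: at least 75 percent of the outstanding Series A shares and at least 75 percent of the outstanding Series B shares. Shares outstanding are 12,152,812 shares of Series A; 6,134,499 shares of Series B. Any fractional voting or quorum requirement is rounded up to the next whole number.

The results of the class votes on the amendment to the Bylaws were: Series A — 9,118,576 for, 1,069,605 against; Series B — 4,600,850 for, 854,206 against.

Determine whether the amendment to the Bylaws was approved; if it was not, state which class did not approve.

Series A: 3/4 of 12152812 = 9114609; 9,114,609 required, 9,118,576 in favor — approved.
Series B: 3/4 of 6134499 = 4600874.25, rounded up to 4600875; 4,600,875 required, 4,600,850 in favor — not approved.

Not approved — the Series B shares did not give the required vote.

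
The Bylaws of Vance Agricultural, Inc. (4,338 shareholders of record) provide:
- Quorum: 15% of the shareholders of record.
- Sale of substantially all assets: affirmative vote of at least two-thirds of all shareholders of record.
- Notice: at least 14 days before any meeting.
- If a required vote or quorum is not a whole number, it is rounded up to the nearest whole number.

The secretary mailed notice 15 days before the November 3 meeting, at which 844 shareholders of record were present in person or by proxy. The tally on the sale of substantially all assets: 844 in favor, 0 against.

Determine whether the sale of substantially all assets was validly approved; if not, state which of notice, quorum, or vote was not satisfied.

Notice: 15 days given; 14 required. Satisfied.
Quorum: 15% of 4,338 = 650.70, rounded up to 651; 844 present. Satisfied.
Vote: requires two-thirds of all shareholders of record (4,338); 2/3 of 4338 = 2892, so 2,892 needed; 844 in favor. Not satisfied.

Invalid — vote requirement not satisfied.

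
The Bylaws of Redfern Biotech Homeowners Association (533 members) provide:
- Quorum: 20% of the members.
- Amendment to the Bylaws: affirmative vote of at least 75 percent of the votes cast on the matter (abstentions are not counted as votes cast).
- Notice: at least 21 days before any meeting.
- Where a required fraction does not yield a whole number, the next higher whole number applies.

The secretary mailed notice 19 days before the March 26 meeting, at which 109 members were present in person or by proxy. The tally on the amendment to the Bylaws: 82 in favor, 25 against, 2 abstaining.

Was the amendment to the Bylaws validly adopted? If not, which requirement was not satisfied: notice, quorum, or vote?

Invalid — notice requirement not satisfied.

Notice: 19 days given; 21 required. Not satisfied.
Quorum: 20% of 533 = 106.60, rounded up to 107; 109 present. Satisfied.
Vote: requires three-fourths of the votes cast (109 − 2 abstaining = 107); 3/4 of 107 = 80.25, rounded up to 81, so 81 needed; 82 in favor. Satisfied.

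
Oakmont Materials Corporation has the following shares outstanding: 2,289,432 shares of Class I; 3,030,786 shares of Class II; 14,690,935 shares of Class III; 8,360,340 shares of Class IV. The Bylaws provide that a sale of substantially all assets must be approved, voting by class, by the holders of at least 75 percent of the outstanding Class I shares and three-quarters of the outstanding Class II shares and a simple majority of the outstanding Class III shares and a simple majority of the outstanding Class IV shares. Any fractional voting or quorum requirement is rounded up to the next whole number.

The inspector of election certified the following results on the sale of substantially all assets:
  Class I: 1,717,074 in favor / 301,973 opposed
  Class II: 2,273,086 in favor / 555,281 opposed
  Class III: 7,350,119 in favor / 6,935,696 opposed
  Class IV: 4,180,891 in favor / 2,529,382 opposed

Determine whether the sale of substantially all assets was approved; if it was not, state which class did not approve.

Not approved — the Class II shares did not give the required vote.

Class I: 3/4 of 2289432 = 1717074; 1,717,074 required, 1,717,074 in favor — approved.
Class II: 3/4 of 3030786 = 2273089.50, rounded up to 2273090; 2,273,090 required, 2,273,086 in favor — not approved.
Class III: a majority of 14690935 is 7345468; 7,345,468 required, 7,350,119 in favor — approved.
Class IV: a majority of 8360340 is 4180171; 4,180,171 required, 4,180,891 in favor — approved.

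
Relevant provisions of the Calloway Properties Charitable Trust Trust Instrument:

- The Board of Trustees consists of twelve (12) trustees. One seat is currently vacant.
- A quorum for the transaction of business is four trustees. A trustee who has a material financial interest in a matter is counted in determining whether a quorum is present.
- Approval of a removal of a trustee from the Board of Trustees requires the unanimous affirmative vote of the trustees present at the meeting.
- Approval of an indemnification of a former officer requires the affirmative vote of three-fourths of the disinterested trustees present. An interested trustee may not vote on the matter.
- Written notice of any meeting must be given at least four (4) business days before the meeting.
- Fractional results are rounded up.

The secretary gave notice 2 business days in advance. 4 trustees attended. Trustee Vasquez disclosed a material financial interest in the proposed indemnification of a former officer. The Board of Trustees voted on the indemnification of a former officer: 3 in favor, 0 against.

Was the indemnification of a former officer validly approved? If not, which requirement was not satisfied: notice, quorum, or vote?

Notice: 2 business days given; 4 required (2 < 4). Not satisfied.
Quorum: 4 present (interested trustees count toward quorum); quorum is 4. Satisfied.
Vote: the indemnification of a former officer requires three-fourths of the disinterested trustees present (4 − 1 = 3). 3/4 of 3 = 2.25, rounded up to 3, so 3 affirmative votes are needed; 3 voted in favor. Satisfied.

Invalid — notice requirement not satisfied.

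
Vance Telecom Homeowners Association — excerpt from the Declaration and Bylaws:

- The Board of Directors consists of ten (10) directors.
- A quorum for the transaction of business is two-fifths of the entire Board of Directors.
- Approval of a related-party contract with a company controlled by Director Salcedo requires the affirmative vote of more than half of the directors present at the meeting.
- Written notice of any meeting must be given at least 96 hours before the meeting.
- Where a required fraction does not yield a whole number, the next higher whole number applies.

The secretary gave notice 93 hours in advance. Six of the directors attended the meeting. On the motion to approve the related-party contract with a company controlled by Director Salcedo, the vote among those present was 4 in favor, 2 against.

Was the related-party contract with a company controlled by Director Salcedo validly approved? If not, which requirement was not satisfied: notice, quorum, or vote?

Invalid — notice requirement not satisfied.

Notice: 93 hours given; 96 required (93 < 96). Not satisfied.
Quorum: 6 present; quorum is 4. Satisfied.
Vote: the related-party contract with a company controlled by Director Salcedo requires a majority of the directors present (6). A majority of 6 is 4, so 4 affirmative votes are needed; 4 voted in favor. Satisfied.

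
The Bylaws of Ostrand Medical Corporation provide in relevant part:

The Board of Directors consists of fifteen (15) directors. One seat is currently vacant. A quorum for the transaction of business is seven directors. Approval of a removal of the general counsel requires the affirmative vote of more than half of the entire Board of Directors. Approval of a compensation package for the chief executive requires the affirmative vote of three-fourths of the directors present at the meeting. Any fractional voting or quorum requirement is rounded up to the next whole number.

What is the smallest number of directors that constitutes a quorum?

7

The quorum is fixed at 7.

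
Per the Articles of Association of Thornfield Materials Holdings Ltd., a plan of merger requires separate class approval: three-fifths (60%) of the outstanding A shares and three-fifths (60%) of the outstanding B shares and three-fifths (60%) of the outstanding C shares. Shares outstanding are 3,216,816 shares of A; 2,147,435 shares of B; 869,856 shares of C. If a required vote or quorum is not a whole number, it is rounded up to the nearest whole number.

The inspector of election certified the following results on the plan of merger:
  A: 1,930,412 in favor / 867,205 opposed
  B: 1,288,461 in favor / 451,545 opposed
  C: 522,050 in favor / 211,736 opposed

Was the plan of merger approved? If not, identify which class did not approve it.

A: 3/5 of 3216816 = 1930089.60, rounded up to 1930090; 1,930,090 required, 1,930,412 in favor — approved.
B: 3/5 of 2147435 = 1288461; 1,288,461 required, 1,288,461 in favor — approved.
C: 3/5 of 869856 = 521913.60, rounded up to 521914; 521,914 required, 522,050 in favor — approved.

Approved — every class gave the required vote.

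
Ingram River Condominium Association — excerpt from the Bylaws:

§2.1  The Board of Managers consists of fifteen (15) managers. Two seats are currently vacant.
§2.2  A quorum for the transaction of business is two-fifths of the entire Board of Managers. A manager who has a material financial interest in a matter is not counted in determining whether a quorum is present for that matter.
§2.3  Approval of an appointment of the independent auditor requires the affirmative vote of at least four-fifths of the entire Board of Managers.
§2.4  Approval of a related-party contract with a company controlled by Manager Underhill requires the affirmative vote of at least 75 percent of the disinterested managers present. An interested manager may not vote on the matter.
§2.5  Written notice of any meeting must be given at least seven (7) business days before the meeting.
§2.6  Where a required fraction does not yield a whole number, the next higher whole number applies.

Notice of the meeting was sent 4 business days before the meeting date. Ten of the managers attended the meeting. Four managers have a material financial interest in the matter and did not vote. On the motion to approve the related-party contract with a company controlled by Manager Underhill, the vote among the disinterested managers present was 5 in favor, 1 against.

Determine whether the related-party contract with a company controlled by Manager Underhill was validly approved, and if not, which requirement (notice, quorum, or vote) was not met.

Invalid — notice requirement not satisfied.

Notice: 4 business days given; 7 required (4 < 7). Not satisfied.
Quorum: 10 present, but the 4 interested managers do not count, leaving 6. Quorum is 6. Satisfied.
Vote: the related-party contract with a company controlled by Manager Underhill requires three-fourths of the disinterested managers present (10 − 4 = 6). 3/4 of 6 = 4.50, rounded up to 5, so 5 affirmative votes are needed; 5 voted in favor. Satisfied.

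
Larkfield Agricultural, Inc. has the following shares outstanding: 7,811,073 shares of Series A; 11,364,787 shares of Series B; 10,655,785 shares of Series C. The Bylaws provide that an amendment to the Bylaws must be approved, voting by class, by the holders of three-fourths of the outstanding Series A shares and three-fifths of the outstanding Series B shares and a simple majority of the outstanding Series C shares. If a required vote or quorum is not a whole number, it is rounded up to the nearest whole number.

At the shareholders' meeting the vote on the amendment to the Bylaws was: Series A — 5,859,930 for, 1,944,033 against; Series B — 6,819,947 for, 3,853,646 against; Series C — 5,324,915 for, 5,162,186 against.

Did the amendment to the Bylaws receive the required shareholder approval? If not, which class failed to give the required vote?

Series A: 3/4 of 7811073 = 5858304.75, rounded up to 5858305; 5,858,305 required, 5,859,930 in favor — approved.
Series B: 3/5 of 11364787 = 6818872.20, rounded up to 6818873; 6,818,873 required, 6,819,947 in favor — approved.
Series C: a majority of 10655785 is 5327893; 5,327,893 required, 5,324,915 in favor — not approved.

Not approved — the Series C shares did not give the required vote.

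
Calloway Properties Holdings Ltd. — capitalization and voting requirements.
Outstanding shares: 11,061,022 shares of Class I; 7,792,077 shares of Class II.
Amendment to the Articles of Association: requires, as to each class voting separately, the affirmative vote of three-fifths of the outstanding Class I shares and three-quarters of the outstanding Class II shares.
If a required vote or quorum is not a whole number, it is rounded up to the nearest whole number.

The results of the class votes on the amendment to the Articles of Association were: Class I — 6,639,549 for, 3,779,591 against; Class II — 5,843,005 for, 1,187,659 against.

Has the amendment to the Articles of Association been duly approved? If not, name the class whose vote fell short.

Class I: 3/5 of 11061022 = 6636613.20, rounded up to 6636614; 6,636,614 required, 6,639,549 in favor — approved.
Class II: 3/4 of 7792077 = 5844057.75, rounded up to 5844058; 5,844,058 required, 5,843,005 in favor — not approved.

Not approved — the Class II shares did not give the required vote.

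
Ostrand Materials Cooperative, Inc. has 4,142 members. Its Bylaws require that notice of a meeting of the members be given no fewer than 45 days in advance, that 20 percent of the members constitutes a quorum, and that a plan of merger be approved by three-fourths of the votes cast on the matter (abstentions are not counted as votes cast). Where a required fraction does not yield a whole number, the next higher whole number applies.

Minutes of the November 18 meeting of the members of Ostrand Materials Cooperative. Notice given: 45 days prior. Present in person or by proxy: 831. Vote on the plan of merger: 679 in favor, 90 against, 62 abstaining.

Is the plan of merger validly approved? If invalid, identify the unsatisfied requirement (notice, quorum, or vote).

Valid — all requirements satisfied.

Notice: 45 days given; 45 required. Satisfied.
Quorum: 20% of 4,142 = 828.40, rounded up to 829; 831 present. Satisfied.
Vote: requires three-fourths of the votes cast (831 − 62 abstaining = 769); 3/4 of 769 = 576.75, rounded up to 577, so 577 needed; 679 in favor. Satisfied.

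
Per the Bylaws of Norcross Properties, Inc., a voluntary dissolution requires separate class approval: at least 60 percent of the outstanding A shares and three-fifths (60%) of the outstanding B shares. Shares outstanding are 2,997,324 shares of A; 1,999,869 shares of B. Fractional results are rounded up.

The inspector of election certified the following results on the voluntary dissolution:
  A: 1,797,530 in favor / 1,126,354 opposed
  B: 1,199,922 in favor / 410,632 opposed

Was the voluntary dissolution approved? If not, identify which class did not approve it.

Not approved — the A shares did not give the required vote.

A: 3/5 of 2997324 = 1798394.40, rounded up to 1798395; 1,798,395 required, 1,797,530 in favor — not approved.
B: 3/5 of 1999869 = 1199921.40, rounded up to 1199922; 1,199,922 required, 1,199,922 in favor — approved.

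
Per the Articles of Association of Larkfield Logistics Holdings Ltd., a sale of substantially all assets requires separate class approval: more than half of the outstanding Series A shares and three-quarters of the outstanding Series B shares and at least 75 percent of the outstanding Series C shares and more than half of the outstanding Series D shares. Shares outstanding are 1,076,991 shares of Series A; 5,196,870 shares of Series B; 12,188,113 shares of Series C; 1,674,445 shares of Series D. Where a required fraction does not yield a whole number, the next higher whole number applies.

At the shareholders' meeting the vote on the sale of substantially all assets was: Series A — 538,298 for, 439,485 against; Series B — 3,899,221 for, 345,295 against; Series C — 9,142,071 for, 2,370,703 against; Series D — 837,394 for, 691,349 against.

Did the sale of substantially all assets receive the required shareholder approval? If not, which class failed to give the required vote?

Not approved — the Series A shares did not give the required vote.

Series A: a majority of 1076991 is 538496; 538,496 required, 538,298 in favor — not approved.
Series B: 3/4 of 5196870 = 3897652.50, rounded up to 3897653; 3,897,653 required, 3,899,221 in favor — approved.
Series C: 3/4 of 12188113 = 9141084.75, rounded up to 9141085; 9,141,085 required, 9,142,071 in favor — approved.
Series D: a majority of 1674445 is 837223; 837,223 required, 837,394 in favor — approved.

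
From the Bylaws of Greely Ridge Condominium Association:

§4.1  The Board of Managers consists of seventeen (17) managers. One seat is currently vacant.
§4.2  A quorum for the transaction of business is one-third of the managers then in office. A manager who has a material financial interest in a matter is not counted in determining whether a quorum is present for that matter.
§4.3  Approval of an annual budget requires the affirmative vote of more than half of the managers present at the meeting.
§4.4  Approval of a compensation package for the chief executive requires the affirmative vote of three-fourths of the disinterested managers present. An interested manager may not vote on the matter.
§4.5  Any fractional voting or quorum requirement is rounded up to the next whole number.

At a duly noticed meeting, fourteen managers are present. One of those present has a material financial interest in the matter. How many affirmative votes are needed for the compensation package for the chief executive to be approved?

The compensation package for the chief executive requires three-fourths of the disinterested managers present (14 − 1 = 13).
3/4 of 13 = 9.75, rounded up to 10.

10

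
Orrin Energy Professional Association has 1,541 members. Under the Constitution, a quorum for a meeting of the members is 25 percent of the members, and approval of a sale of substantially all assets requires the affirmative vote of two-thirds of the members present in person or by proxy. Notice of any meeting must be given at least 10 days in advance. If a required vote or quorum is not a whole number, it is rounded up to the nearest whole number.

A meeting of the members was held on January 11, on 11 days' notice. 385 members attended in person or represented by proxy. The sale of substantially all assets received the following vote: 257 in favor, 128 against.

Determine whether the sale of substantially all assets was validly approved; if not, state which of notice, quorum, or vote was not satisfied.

Invalid — quorum requirement not satisfied.

Notice: 11 days given; 10 required. Satisfied.
Quorum: 25% of 1,541 = 385.25, rounded up to 386; 385 present. Not satisfied.
Vote: requires two-thirds of those present (385); 2/3 of 385 = 256.67, rounded up to 257, so 257 needed; 257 in favor. Satisfied.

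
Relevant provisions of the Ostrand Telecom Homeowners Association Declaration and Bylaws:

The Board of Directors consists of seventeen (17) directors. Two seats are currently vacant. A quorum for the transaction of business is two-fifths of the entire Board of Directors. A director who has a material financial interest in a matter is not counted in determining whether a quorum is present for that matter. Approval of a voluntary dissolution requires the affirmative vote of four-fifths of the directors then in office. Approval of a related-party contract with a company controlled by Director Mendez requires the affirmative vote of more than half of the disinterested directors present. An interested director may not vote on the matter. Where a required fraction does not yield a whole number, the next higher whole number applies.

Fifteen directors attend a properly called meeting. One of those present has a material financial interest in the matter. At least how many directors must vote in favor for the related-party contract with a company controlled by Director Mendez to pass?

8

The related-party contract with a company controlled by Director Mendez requires a majority of the disinterested directors present (15 − 1 = 14).
A majority of 14 is 8.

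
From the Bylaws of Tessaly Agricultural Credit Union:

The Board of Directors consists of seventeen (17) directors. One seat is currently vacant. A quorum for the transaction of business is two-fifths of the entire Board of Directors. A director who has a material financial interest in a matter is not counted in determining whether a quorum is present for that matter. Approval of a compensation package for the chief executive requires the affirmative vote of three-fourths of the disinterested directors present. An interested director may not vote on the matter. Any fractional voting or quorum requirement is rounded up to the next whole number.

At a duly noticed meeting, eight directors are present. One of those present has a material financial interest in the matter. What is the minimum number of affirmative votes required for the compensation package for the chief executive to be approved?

The compensation package for the chief executive requires three-fourths of the disinterested directors present (8 − 1 = 7).
3/4 of 7 = 5.25, rounded up to 6.

6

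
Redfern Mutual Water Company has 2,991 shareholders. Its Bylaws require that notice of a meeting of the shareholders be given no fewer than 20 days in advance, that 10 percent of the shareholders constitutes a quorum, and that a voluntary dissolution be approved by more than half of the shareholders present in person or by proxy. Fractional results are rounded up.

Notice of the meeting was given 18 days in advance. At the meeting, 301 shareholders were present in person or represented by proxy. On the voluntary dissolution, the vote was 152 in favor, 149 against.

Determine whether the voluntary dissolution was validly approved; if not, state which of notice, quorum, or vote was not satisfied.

Invalid — notice requirement not satisfied.

Notice: 18 days given; 20 required. Not satisfied.
Quorum: 10% of 2,991 = 299.10, rounded up to 300; 301 present. Satisfied.
Vote: requires a majority of those present (301); a majority of 301 is 151, so 151 needed; 152 in favor. Satisfied.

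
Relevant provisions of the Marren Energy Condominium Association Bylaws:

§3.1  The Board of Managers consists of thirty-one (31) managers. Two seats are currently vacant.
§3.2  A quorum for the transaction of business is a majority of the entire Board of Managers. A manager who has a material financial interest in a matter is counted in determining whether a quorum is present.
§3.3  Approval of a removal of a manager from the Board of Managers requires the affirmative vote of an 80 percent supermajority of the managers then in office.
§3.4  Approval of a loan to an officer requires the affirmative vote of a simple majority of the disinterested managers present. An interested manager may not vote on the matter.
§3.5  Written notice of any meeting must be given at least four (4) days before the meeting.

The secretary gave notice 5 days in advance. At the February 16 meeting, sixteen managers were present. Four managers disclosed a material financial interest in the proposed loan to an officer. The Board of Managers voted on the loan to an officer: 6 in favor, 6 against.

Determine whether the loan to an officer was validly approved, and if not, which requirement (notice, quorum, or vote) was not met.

Notice: 5 days given; 4 required (5 ≥ 4). Satisfied.
Quorum: 16 present (interested managers count toward quorum); quorum is 16. Satisfied.
Vote: the loan to an officer requires a majority of the disinterested managers present (16 − 4 = 12). A majority of 12 is 7, so 7 affirmative votes are needed; 6 voted in favor. Not satisfied.

Invalid — vote requirement not satisfied.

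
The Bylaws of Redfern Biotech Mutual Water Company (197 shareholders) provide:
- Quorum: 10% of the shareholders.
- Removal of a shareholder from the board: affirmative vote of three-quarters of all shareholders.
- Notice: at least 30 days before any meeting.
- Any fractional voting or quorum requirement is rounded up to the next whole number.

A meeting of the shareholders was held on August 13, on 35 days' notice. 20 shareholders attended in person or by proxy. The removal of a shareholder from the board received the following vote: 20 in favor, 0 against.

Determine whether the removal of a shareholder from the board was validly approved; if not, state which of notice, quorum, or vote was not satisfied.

Invalid — vote requirement not satisfied.

Notice: 35 days given; 30 required. Satisfied.
Quorum: 10% of 197 = 19.70, rounded up to 20; 20 present. Satisfied.
Vote: requires three-fourths of all shareholders (197); 3/4 of 197 = 147.75, rounded up to 148, so 148 needed; 20 in favor. Not satisfied.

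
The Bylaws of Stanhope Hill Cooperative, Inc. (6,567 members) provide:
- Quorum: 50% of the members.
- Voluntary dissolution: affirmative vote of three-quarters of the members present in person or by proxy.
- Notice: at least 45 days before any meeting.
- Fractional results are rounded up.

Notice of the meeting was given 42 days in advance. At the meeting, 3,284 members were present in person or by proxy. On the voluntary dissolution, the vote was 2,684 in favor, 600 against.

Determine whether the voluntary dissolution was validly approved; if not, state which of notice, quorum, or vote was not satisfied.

Notice: 42 days given; 45 required. Not satisfied.
Quorum: 50% of 6,567 = 3,283.50, rounded up to 3,284; 3,284 present. Satisfied.
Vote: requires three-fourths of those present (3,284); 3/4 of 3284 = 2463, so 2,463 needed; 2,684 in favor. Satisfied.

Invalid — notice requirement not satisfied.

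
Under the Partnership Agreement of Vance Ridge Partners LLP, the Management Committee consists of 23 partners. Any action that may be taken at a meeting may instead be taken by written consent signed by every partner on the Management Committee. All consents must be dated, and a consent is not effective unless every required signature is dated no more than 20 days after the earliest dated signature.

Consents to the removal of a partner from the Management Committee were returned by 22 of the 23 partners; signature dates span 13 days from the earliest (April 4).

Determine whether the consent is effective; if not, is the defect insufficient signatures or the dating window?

Not effective — insufficient signatures.

Signatures required: the unanimous vote of 23 — unanimous means all 23, so 23 needed; 22 signed. Insufficient.
Dating window: the latest signature is 13 days after the earliest; the limit is 20 days. Within the window.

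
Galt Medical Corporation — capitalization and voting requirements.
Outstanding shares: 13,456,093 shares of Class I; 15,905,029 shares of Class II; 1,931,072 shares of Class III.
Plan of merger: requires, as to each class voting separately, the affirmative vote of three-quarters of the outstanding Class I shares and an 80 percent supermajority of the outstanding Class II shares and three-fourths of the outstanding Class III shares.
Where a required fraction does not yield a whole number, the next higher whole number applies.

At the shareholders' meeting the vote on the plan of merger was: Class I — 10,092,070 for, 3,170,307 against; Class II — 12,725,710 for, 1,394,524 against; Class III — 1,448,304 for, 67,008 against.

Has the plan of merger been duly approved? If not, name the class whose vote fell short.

Approved — every class gave the required vote.

Class I: 3/4 of 13456093 = 10092069.75, rounded up to 10092070; 10,092,070 required, 10,092,070 in favor — approved.
Class II: 4/5 of 15905029 = 12724023.20, rounded up to 12724024; 12,724,024 required, 12,725,710 in favor — approved.
Class III: 3/4 of 1931072 = 1448304; 1,448,304 required, 1,448,304 in favor — approved.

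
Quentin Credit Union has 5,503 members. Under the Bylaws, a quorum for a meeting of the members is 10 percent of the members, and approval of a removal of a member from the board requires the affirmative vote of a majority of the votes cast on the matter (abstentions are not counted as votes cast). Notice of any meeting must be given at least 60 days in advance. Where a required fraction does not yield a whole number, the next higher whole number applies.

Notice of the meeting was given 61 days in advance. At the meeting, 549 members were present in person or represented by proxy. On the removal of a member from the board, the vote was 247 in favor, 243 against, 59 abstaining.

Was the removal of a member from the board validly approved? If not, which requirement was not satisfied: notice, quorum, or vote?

Invalid — quorum requirement not satisfied.

Notice: 61 days given; 60 required. Satisfied.
Quorum: 10% of 5,503 = 550.30, rounded up to 551; 549 present. Not satisfied.
Vote: requires a majority of the votes cast (549 − 59 abstaining = 490); a majority of 490 is 246, so 246 needed; 247 in favor. Satisfied.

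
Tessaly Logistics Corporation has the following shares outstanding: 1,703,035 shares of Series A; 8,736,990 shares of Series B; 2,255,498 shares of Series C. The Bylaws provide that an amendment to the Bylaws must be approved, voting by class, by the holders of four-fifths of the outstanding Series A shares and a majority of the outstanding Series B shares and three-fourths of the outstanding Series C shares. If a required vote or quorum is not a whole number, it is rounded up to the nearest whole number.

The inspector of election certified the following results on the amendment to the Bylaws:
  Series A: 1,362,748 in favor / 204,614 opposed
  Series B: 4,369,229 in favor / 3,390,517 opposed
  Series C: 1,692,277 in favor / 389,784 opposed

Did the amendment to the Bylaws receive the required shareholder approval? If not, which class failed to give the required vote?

Series A: 4/5 of 1703035 = 1362428; 1,362,428 required, 1,362,748 in favor — approved.
Series B: a majority of 8736990 is 4368496; 4,368,496 required, 4,369,229 in favor — approved.
Series C: 3/4 of 2255498 = 1691623.50, rounded up to 1691624; 1,691,624 required, 1,692,277 in favor — approved.

Approved — every class gave the required vote.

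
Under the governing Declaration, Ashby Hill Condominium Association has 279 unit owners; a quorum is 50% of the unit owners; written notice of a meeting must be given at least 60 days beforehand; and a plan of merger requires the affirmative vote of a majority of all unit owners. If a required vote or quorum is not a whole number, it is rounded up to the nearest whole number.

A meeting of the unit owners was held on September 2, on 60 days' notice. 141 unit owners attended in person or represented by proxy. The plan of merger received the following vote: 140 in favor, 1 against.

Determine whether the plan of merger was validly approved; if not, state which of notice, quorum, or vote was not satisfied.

Valid — all requirements satisfied.

Notice: 60 days given; 60 required. Satisfied.
Quorum: 50% of 279 = 139.50, rounded up to 140; 141 present. Satisfied.
Vote: requires a majority of all unit owners (279); a majority of 279 is 140, so 140 needed; 140 in favor. Satisfied.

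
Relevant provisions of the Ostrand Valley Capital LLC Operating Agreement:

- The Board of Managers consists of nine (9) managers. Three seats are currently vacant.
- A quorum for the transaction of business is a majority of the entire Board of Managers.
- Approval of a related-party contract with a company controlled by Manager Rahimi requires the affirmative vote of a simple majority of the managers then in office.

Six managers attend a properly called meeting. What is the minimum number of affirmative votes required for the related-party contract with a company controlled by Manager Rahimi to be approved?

4

The related-party contract with a company controlled by Manager Rahimi requires a majority of the managers then in office (6).
A majority of 6 is 4.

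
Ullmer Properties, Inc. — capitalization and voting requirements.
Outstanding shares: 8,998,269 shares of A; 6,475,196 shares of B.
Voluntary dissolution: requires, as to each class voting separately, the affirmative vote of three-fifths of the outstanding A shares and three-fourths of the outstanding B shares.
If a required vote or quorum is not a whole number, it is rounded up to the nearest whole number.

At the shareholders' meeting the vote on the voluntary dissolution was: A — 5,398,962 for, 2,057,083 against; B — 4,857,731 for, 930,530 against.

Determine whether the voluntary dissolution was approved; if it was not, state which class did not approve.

A: 3/5 of 8998269 = 5398961.40, rounded up to 5398962; 5,398,962 required, 5,398,962 in favor — approved.
B: 3/4 of 6475196 = 4856397; 4,856,397 required, 4,857,731 in favor — approved.

Approved — every class gave the required vote.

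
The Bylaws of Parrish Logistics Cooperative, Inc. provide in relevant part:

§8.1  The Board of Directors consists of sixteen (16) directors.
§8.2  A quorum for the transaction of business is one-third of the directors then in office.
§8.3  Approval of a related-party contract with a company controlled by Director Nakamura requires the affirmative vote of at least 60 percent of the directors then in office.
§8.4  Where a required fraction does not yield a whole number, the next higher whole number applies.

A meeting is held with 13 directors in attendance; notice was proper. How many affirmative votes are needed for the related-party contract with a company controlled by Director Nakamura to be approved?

The related-party contract with a company controlled by Director Nakamura requires three-fifths of the directors then in office (16).
3/5 of 16 = 9.60, rounded up to 10.

10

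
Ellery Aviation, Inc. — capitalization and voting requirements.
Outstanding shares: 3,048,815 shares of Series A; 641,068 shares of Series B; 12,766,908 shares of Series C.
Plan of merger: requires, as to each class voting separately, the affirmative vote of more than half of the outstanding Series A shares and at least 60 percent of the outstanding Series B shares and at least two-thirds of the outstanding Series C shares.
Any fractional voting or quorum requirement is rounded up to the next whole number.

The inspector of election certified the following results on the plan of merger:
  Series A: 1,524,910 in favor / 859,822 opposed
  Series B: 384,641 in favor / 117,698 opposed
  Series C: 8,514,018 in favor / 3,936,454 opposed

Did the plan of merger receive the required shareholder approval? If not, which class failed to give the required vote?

Approved — every class gave the required vote.

Series A: a majority of 3048815 is 1524408; 1,524,408 required, 1,524,910 in favor — approved.
Series B: 3/5 of 641068 = 384640.80, rounded up to 384641; 384,641 required, 384,641 in favor — approved.
Series C: 2/3 of 12766908 = 8511272; 8,511,272 required, 8,514,018 in favor — approved.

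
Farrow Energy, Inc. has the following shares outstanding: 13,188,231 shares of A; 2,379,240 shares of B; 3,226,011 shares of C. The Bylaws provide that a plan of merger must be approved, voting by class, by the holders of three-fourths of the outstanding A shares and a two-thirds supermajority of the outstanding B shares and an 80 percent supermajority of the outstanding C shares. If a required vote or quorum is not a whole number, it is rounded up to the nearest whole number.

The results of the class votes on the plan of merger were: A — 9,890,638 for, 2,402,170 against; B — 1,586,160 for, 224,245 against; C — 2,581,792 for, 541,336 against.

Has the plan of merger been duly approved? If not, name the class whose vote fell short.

Not approved — the A shares did not give the required vote.

A: 3/4 of 13188231 = 9891173.25, rounded up to 9891174; 9,891,174 required, 9,890,638 in favor — not approved.
B: 2/3 of 2379240 = 1586160; 1,586,160 required, 1,586,160 in favor — approved.
C: 4/5 of 3226011 = 2580808.80, rounded up to 2580809; 2,580,809 required, 2,581,792 in favor — approved.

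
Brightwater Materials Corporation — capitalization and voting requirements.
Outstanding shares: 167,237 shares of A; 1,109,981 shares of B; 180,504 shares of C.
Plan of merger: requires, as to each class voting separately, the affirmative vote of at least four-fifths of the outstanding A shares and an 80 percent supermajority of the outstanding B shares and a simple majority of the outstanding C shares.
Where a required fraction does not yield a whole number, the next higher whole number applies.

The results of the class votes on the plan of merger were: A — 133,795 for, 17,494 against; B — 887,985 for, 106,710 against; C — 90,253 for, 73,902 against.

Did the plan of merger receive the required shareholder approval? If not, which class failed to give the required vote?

Approved — every class gave the required vote.

A: 4/5 of 167237 = 133789.60, rounded up to 133790; 133,790 required, 133,795 in favor — approved.
B: 4/5 of 1109981 = 887984.80, rounded up to 887985; 887,985 required, 887,985 in favor — approved.
C: a majority of 180504 is 90253; 90,253 required, 90,253 in favor — approved.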